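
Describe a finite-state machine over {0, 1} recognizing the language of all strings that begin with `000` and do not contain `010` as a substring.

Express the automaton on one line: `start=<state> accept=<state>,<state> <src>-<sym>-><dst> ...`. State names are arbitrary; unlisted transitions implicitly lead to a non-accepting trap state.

Run two small machines in parallel and take their product. The first has 5 states tracking whether the input so far still matches the prefix `000`; the second has 4 states tracking partial matches of the forbidden pattern `010`. A product state is a pair (one from each), accepting exactly when both do. Equivalent product states are then merged.
A 7-state machine:
        0   1  
>  q0   q1  q2 
   q1   q3  q2 
   q2   q2  q2 
   q3   q4  q2 
 * q4   q4  q5 
 * q5   q2  q6 
 * q6   q4  q6 
(> = start, * = accepting)

start=q0 accept=q4,q5,q6 q0-0->q1 q0-1->q2 q1-0->q3 q1-1->q2 q2-0->q2 q2-1->q2 q3-0->q4 q3-1->q2 q4-0->q4 q4-1->q5 q5-0->q2 q5-1->q6 q6-0->q4 q6-1->q6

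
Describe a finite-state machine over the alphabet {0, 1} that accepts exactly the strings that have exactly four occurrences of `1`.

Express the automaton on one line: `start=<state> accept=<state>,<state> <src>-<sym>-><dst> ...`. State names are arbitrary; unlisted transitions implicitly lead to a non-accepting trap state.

start=S0 accept=S4 S0-0->S0 S0-1->S1 S1-0->S1 S1-1->S2 S2-0->S2 S2-1->S3 S3-0->S3 S3-1->S4 S4-0->S4 S4-1->S5 S5-0->S5 S5-1->S5

Only the number of `1`s matters, and only up to 5. Make a chain S0 → S1 → S2 → S3 → S4 → S5 advanced by each `1` (with S5 absorbing); every other symbol self-loops. The accepting set is {S4}.
A 6-state machine:
        0   1  
>  S0   S0  S1 
   S1   S1  S2 
   S2   S2  S3 
   S3   S3  S4 
 * S4   S4  S5 
   S5   S5  S5 
(> = start, * = accepting)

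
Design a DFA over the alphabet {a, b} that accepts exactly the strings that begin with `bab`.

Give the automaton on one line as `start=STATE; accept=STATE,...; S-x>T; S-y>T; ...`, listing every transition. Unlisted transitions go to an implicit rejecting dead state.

start=S0; accept=S3; S0-a>S4; S0-b>S1; S1-a>S2; S1-b>S4; S2-a>S4; S2-b>S3; S3-a>S3; S3-b>S3; S4-a>S4; S4-b>S4

Walk along `bab` while the input agrees: from S0 take `b` to S1, and so on. Any deviation drops to the rejecting sink S4. Once S3 is reached the prefix is confirmed and every continuation is accepted.
        a   b  
>  S0   S4  S1 
   S1   S2  S4 
   S2   S4  S3 
 * S3   S3  S3 
   S4   S4  S4 
(> = start, * = accepting)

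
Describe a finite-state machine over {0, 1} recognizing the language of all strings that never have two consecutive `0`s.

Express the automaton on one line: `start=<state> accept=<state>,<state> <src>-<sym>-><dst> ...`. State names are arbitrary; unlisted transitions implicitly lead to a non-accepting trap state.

start=s0 accept=s0,s1 s0-0->s1 s0-1->s0 s1-0->s2 s1-1->s0 s2-0->s2 s2-1->s2

This is the complement of 'contains `00`'. Use the same substring-matching states — s0 through s2 holding how much of `00` has just been matched — but flip the accepting set: everything except the trap s2 accepts.
3 states suffice.
        0   1  
>* s0   s1  s0 
 * s1   s2  s0 
   s2   s2  s2 
(> = start, * = accepting)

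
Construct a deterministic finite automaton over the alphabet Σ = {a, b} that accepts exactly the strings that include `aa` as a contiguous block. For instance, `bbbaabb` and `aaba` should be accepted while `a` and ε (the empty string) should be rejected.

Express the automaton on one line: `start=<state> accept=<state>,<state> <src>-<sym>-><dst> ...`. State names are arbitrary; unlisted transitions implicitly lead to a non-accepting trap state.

Track how much of `aa` has been matched so far: state q0 is no progress, q2 is the absorbing accept state reached once `aa` has occurred. Intermediate states record partial matches; on a mismatch, fall back to the longest reusable overlap.
        a   b  
>  q0   q1  q0 
   q1   q2  q0 
 * q2   q2  q2 
(> = start, * = accepting)

start=q0 accept=q2 q0-a->q1 q0-b->q0 q1-a->q2 q1-b->q0 q2-a->q2 q2-b->q2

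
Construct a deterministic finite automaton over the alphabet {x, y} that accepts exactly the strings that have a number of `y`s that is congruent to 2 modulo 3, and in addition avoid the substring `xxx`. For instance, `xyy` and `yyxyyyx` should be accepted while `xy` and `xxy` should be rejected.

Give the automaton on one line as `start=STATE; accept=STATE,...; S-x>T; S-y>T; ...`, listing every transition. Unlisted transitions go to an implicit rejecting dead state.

start=A; accept=F,I,J; A-x>B; A-y>C; B-x>D; B-y>C; C-x>E; C-y>F; D-x>G; D-y>C; E-x>H; E-y>F; F-x>I; F-y>A; G-x>G; G-y>G; H-x>G; H-y>F; I-x>J; I-y>A; J-x>G; J-y>A

Handle the two conditions separately and then intersect. One (3 states) tracks the count of `y`s modulo 3; the other (4 states) tracks partial matches of the forbidden pattern `xxx`. Each combined state is a pair, one component from each; accept when both components accept. Equivalent product states are then merged.
With 10 states:
       x  y 
>  A   B  C 
   B   D  C 
   C   E  F 
   D   G  C 
   E   H  F 
 * F   I  A 
   G   G  G 
   H   G  F 
 * I   J  A 
 * J   G  A 
(> = start, * = accepting)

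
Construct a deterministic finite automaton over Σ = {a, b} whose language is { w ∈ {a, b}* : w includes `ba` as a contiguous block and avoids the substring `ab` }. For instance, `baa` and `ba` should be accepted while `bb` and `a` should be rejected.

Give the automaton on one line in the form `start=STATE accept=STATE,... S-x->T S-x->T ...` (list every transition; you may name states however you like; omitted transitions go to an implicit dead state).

start=s0 accept=s3 s0-a->s1 s0-b->s2 s1-a->s1 s1-b->s1 s2-a->s3 s2-b->s2 s3-a->s3 s3-b->s1

Build one automaton per condition and run them in lockstep. One (3 states) tracks whether and how much of `ba` has been seen; the other (3 states) tracks partial matches of the forbidden pattern `ab`. Each combined state is a pair, one component from each; accept when both components accept. Equivalent product states are then merged.
A 4-state machine:
        a   b  
>  s0   s1  s2 
   s1   s1  s1 
   s2   s3  s2 
 * s3   s3  s1 
(> = start, * = accepting)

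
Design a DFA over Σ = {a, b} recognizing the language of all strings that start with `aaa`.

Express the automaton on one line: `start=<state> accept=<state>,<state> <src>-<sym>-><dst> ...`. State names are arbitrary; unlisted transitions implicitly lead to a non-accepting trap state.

Walk along `aaa` while the input agrees: from S0 take `a` to S1, and so on. Any deviation drops to the rejecting sink S4. Once S3 is reached the prefix is confirmed and every continuation is accepted.
5 states suffice.
        a   b  
>  S0   S1  S4 
   S1   S2  S4 
   S2   S3  S4 
 * S3   S3  S3 
   S4   S4  S4 
(> = start, * = accepting)

start=S0 accept=S3 S0-a->S1 S0-b->S4 S1-a->S2 S1-b->S4 S2-a->S3 S2-b->S4 S3-a->S3 S3-b->S3 S4-a->S4 S4-b->S4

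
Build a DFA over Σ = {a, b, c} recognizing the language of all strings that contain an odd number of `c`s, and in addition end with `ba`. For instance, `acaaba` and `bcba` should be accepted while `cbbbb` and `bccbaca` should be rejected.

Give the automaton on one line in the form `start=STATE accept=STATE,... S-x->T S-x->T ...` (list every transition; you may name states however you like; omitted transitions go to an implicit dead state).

Run two small machines in parallel and take their product. One (2 states) tracks the count of `c`s modulo 2; the other (3 states) tracks how much of the suffix `ba` has currently been matched. Each combined state is a pair, one component from each; accept when both components accept. Equivalent product states are then merged.
        a   b   c  
>  q0   q0  q0  q1 
   q1   q1  q2  q0 
   q2   q3  q2  q0 
 * q3   q1  q2  q0 
(> = start, * = accepting)

start=q0 accept=q3 q0-a->q0 q0-b->q0 q0-c->q1 q1-a->q1 q1-b->q2 q1-c->q0 q2-a->q3 q2-b->q2 q2-c->q0 q3-a->q1 q3-b->q2 q3-c->q0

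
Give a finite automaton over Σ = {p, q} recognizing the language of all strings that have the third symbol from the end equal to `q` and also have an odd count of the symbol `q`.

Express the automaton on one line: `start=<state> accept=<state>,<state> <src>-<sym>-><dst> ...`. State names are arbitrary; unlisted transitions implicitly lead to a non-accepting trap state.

Run two small machines in parallel and take their product. One (15 states) tracks the last 3 symbols read; the other (2 states) tracks the count of `q`s modulo 2. Each combined state is a pair, one component from each; accept when both components accept.
          p    q  
>  S0     S1   S2 
   S1     S3   S4 
   S2     S5   S6 
   S3     S7   S8 
   S4     S9  S10 
   S5    S11  S12 
   S6    S13  S14 
   S7     S7   S8 
   S8     S9  S10 
   S9    S11  S12 
   S10   S13  S14 
 * S11   S15  S16 
   S12   S17  S18 
   S13   S19  S20 
 * S14   S21  S22 
   S15   S15  S16 
   S16   S17  S18 
   S17   S19  S20 
   S18   S21  S22 
   S19    S7   S8 
 * S20    S9  S10 
 * S21   S11  S12 
   S22   S13  S14 
(> = start, * = accepting)

start=S0 accept=S11,S14,S20,S21 S0-p->S1 S0-q->S2 S1-p->S3 S1-q->S4 S2-p->S5 S2-q->S6 S3-p->S7 S3-q->S8 S4-p->S9 S4-q->S10 S5-p->S11 S5-q->S12 S6-p->S13 S6-q->S14 S7-p->S7 S7-q->S8 S8-p->S9 S8-q->S10 S9-p->S11 S9-q->S12 S10-p->S13 S10-q->S14 S11-p->S15 S11-q->S16 S12-p->S17 S12-q->S18 S13-p->S19 S13-q->S20 S14-p->S21 S14-q->S22 S15-p->S15 S15-q->S16 S16-p->S17 S16-q->S18 S17-p->S19 S17-q->S20 S18-p->S21 S18-q->S22 S19-p->S7 S19-q->S8 S20-p->S9 S20-q->S10 S21-p->S11 S21-q->S12 S22-p->S13 S22-q->S14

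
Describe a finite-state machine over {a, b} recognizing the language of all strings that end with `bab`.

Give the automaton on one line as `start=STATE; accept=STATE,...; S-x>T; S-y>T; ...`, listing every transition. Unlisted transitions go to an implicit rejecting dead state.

start=S0; accept=S3; S0-a>S0; S0-b>S1; S1-a>S2; S1-b>S1; S2-a>S0; S2-b>S3; S3-a>S2; S3-b>S1

Remember how much of `bab` the current input suffix matches. State S0 means no match yet; S1 means the last symbol is `b`; S2 means the last 2 symbols are `ba`; S3 means the last 3 symbols are `bab`. Only S3 accepts. On a mismatch, fall back to the longest proper suffix that is still a prefix of `bab`.
4 states suffice.
        a   b  
>  S0   S0  S1 
   S1   S2  S1 
   S2   S0  S3 
 * S3   S2  S1 
(> = start, * = accepting)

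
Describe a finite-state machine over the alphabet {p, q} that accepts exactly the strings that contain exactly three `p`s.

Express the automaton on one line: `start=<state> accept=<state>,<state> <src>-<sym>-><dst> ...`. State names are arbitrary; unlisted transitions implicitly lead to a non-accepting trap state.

start=s0 accept=s3 s0-p->s1 s0-q->s0 s1-p->s2 s1-q->s1 s2-p->s3 s2-q->s2 s3-p->s4 s3-q->s3 s4-p->s4 s4-q->s4

Only the number of `p`s matters, and only up to 4. Make a chain s0 → s1 → s2 → s3 → s4 advanced by each `p` (with s4 absorbing); every other symbol self-loops. The accepting set is {s3}.
With 5 states:
        p   q  
>  s0   s1  s0 
   s1   s2  s1 
   s2   s3  s2 
 * s3   s4  s3 
   s4   s4  s4 
(> = start, * = accepting)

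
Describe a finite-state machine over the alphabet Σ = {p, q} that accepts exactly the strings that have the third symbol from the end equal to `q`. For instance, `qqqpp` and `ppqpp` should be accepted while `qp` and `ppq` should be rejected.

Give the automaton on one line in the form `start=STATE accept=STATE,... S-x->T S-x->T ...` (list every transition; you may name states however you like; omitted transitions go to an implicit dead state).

Because acceptance depends on a position counted from the end, the machine has to buffer the most recent 3 symbols. Make each state the string of the last up-to-3 symbols read; on input `x` shift the window left and append `x`. Accept when the buffered window has length 3 and begins with `q`.
A 15-state machine:
       p  q 
>  A   B  C 
   B   D  E 
   C   F  G 
   D   H  I 
   E   J  K 
   F   L  M 
   G   N  O 
   H   H  I 
   I   J  K 
   J   L  M 
   K   N  O 
 * L   H  I 
 * M   J  K 
 * N   L  M 
 * O   N  O 
(> = start, * = accepting)

start=A accept=L,M,N,O A-p->B A-q->C B-p->D B-q->E C-p->F C-q->G D-p->H D-q->I E-p->J E-q->K F-p->L F-q->M G-p->N G-q->O H-p->H H-q->I I-p->J I-q->K J-p->L J-q->M K-p->N K-q->O L-p->H L-q->I M-p->J M-q->K N-p->L N-q->M O-p->N O-q->O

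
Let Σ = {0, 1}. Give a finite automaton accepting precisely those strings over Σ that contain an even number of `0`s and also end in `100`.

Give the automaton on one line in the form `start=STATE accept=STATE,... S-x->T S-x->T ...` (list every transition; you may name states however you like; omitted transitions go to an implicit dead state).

start=S0 accept=S4 S0-0->S1 S0-1->S2 S1-0->S0 S1-1->S1 S2-0->S3 S2-1->S2 S3-0->S4 S3-1->S1 S4-0->S1 S4-1->S2

Handle the two conditions separately and then intersect. One (2 states) tracks the count of `0`s modulo 2; the other (4 states) tracks how much of the suffix `100` has currently been matched. Each combined state is a pair, one component from each; accept when both components accept. After merging equivalent states the machine shrinks.
        0   1  
>  S0   S1  S2 
   S1   S0  S1 
   S2   S3  S2 
   S3   S4  S1 
 * S4   S1  S2 
(> = start, * = accepting)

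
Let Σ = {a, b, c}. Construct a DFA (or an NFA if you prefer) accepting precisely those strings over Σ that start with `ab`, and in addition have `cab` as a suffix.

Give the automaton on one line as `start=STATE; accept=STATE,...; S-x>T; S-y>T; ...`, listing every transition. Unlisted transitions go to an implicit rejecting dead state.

start=S0; accept=S6; S0-a>S1; S0-b>S2; S0-c>S2; S1-a>S2; S1-b>S3; S1-c>S2; S2-a>S2; S2-b>S2; S2-c>S2; S3-a>S3; S3-b>S3; S3-c>S4; S4-a>S5; S4-b>S3; S4-c>S4; S5-a>S3; S5-b>S6; S5-c>S4; S6-a>S3; S6-b>S3; S6-c>S4

Run two small machines in parallel and take their product. One (4 states) tracks whether the input so far still matches the prefix `ab`; the other (4 states) tracks how much of the suffix `cab` has currently been matched. Each combined state is a pair, one component from each; accept when both components accept. Minimizing collapses redundant product states.
7 states suffice.
        a   b   c  
>  S0   S1  S2  S2 
   S1   S2  S3  S2 
   S2   S2  S2  S2 
   S3   S3  S3  S4 
   S4   S5  S3  S4 
   S5   S3  S6  S4 
 * S6   S3  S3  S4 
(> = start, * = accepting)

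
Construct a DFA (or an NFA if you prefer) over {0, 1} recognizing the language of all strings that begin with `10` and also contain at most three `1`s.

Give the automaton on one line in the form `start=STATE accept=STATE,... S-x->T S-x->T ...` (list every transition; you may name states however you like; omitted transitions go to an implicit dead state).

Handle the two conditions separately and then intersect. The first has 4 states tracking whether the input so far still matches the prefix `10`; the second has 5 states tracking the count of `1`s, saturating at 4. A product state is a pair (one from each), accepting exactly when both do. Equivalent product states are then merged.
With 6 states:
        0   1  
>  q0   q1  q2 
   q1   q1  q1 
   q2   q3  q1 
 * q3   q3  q4 
 * q4   q4  q5 
 * q5   q5  q1 
(> = start, * = accepting)

start=q0 accept=q3,q4,q5 q0-0->q1 q0-1->q2 q1-0->q1 q1-1->q1 q2-0->q3 q2-1->q1 q3-0->q3 q3-1->q4 q4-0->q4 q4-1->q5 q5-0->q5 q5-1->q1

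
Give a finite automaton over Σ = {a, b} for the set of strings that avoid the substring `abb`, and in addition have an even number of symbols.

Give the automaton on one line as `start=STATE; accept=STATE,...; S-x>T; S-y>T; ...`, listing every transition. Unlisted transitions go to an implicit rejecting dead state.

Run two small machines in parallel and take their product. The first has 4 states tracking partial matches of the forbidden pattern `abb`; the second has 2 states tracking the input length modulo 2. A product state is a pair (one from each), accepting exactly when both do.
        a   b  
>* q0   q1  q2 
   q1   q3  q4 
   q2   q3  q0 
 * q3   q1  q5 
 * q4   q1  q6 
   q5   q3  q7 
   q6   q7  q7 
   q7   q6  q6 
(> = start, * = accepting)

start=q0; accept=q0,q3,q4; q0-a>q1; q0-b>q2; q1-a>q3; q1-b>q4; q2-a>q3; q2-b>q0; q3-a>q1; q3-b>q5; q4-a>q1; q4-b>q6; q5-a>q3; q5-b>q7; q6-a>q7; q6-b>q7; q7-a>q6; q7-b>q6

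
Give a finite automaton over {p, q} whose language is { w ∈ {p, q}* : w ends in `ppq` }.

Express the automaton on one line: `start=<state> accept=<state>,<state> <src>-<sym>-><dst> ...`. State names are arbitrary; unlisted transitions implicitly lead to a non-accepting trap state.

start=A accept=D A-p->B A-q->A B-p->C B-q->A C-p->C C-q->D D-p->B D-q->A

Let each state record the length of the longest suffix of the input read so far that is also a prefix of `ppq`. B means the last symbol is `p`; C means the last 2 symbols are `pp`; D means the last 3 symbols are `ppq`. Accept only at D, where the string currently ends in `ppq`.
With 4 states:
       p  q 
>  A   B  A 
   B   C  A 
   C   C  D 
 * D   B  A 
(> = start, * = accepting)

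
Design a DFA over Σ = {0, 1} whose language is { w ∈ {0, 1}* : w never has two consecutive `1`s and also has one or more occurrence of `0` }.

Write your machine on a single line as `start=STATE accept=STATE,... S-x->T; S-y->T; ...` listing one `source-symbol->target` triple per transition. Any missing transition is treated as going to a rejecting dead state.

start=q0; accept=q1,q3; q0-0->q1; q0-1->q2; q1-0->q1; q1-1->q3; q2-0->q1; q2-1->q4; q3-0->q1; q3-1->q4; q4-0->q4; q4-1->q4

Run two small machines in parallel and take their product. One (3 states) tracks partial matches of the forbidden pattern `11`; the other (3 states) tracks the count of `0`s, saturating at 2. Each combined state is a pair, one component from each; accept when both components accept. After merging equivalent states the machine shrinks.
A 5-state machine:
        0   1  
>  q0   q1  q2 
 * q1   q1  q3 
   q2   q1  q4 
 * q3   q1  q4 
   q4   q4  q4 
(> = start, * = accepting)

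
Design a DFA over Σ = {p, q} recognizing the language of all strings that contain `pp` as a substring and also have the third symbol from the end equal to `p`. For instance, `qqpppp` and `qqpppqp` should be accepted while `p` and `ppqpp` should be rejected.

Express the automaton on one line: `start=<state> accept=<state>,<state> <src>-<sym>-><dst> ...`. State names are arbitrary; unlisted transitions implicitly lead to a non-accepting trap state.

Build one automaton per condition and run them in lockstep. The first has 3 states tracking whether and how much of `pp` has been seen; the second has 15 states tracking the last 3 symbols read. A product state is a pair (one from each), accepting exactly when both do. Equivalent product states are then merged.
With 10 states:
        p   q  
>  S0   S1  S0 
   S1   S2  S0 
   S2   S3  S4 
 * S3   S3  S4 
 * S4   S5  S6 
 * S5   S2  S7 
 * S6   S8  S9 
   S7   S5  S6 
   S8   S2  S7 
   S9   S8  S9 
(> = start, * = accepting)

start=S0 accept=S3,S4,S5,S6 S0-p->S1 S0-q->S0 S1-p->S2 S1-q->S0 S2-p->S3 S2-q->S4 S3-p->S3 S3-q->S4 S4-p->S5 S4-q->S6 S5-p->S2 S5-q->S7 S6-p->S8 S6-q->S9 S7-p->S5 S7-q->S6 S8-p->S2 S8-q->S7 S9-p->S8 S9-q->S9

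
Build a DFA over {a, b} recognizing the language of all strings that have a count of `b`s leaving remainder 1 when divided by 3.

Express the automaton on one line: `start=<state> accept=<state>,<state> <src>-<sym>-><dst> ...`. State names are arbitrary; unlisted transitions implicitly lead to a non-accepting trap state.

Keep the running count of `b`s modulo 3: each `b` advances along the cycle s0 → s1 → s2 → s0 while other symbols loop. Accept at s1.
A 3-state machine:
        a   b  
>  s0   s0  s1 
 * s1   s1  s2 
   s2   s2  s0 
(> = start, * = accepting)

start=s0 accept=s1 s0-a->s0 s0-b->s1 s1-a->s1 s1-b->s2 s2-a->s2 s2-b->s0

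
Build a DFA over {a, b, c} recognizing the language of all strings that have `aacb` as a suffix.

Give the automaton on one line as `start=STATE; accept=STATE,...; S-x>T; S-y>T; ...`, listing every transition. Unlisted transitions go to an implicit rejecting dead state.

Let each state record the length of the longest suffix of the input read so far that is also a prefix of `aacb`. q1 means the last symbol is `a`; q2 means the last 2 symbols are `aa`; q3 means the last 3 symbols are `aac`; q4 means the last 4 symbols are `aacb`. Accept only at q4, where the string currently ends in `aacb`.
        a   b   c  
>  q0   q1  q0  q0 
   q1   q2  q0  q0 
   q2   q2  q0  q3 
   q3   q1  q4  q0 
 * q4   q1  q0  q0 
(> = start, * = accepting)

start=q0; accept=q4; q0-a>q1; q0-b>q0; q0-c>q0; q1-a>q2; q1-b>q0; q1-c>q0; q2-a>q2; q2-b>q0; q2-c>q3; q3-a>q1; q3-b>q4; q3-c>q0; q4-a>q1; q4-b>q0; q4-c>q0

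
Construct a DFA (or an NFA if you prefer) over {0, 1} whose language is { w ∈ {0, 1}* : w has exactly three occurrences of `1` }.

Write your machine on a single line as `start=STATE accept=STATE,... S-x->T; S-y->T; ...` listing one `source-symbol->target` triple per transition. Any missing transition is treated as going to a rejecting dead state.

Only the number of `1`s matters, and only up to 4. Make a chain A → B → C → D → E advanced by each `1` (with E absorbing); every other symbol self-loops. The accepting set is {D}.
5 states suffice.
       0  1 
>  A   A  B 
   B   B  C 
   C   C  D 
 * D   D  E 
   E   E  E 
(> = start, * = accepting)

start=A; accept=D; A-0->A; A-1->B; B-0->B; B-1->C; C-0->C; C-1->D; D-0->D; D-1->E; E-0->E; E-1->E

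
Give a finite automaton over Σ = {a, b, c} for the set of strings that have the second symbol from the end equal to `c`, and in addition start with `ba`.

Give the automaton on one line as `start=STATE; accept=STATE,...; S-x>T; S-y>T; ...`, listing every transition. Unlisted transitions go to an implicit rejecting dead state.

Handle the two conditions separately and then intersect. The first has 13 states tracking the last 2 symbols read; the second has 4 states tracking whether the input so far still matches the prefix `ba`. A product state is a pair (one from each), accepting exactly when both do.
          a    b    c  
>  S0     S1   S2   S3 
   S1     S4   S5   S6 
   S2     S7   S8   S9 
   S3    S10  S11  S12 
   S4     S4   S5   S6 
   S5    S13   S8   S9 
   S6    S10  S11  S12 
   S7    S14  S15  S16 
   S8    S13   S8   S9 
   S9    S10  S11  S12 
   S10    S4   S5   S6 
   S11   S13   S8   S9 
   S12   S10  S11  S12 
   S13    S4   S5   S6 
   S14   S14  S15  S16 
   S15    S7  S17  S18 
   S16   S19  S20  S21 
   S17    S7  S17  S18 
   S18   S19  S20  S21 
 * S19   S14  S15  S16 
 * S20    S7  S17  S18 
 * S21   S19  S20  S21 
(> = start, * = accepting)

start=S0; accept=S19,S20,S21; S0-a>S1; S0-b>S2; S0-c>S3; S1-a>S4; S1-b>S5; S1-c>S6; S2-a>S7; S2-b>S8; S2-c>S9; S3-a>S10; S3-b>S11; S3-c>S12; S4-a>S4; S4-b>S5; S4-c>S6; S5-a>S13; S5-b>S8; S5-c>S9; S6-a>S10; S6-b>S11; S6-c>S12; S7-a>S14; S7-b>S15; S7-c>S16; S8-a>S13; S8-b>S8; S8-c>S9; S9-a>S10; S9-b>S11; S9-c>S12; S10-a>S4; S10-b>S5; S10-c>S6; S11-a>S13; S11-b>S8; S11-c>S9; S12-a>S10; S12-b>S11; S12-c>S12; S13-a>S4; S13-b>S5; S13-c>S6; S14-a>S14; S14-b>S15; S14-c>S16; S15-a>S7; S15-b>S17; S15-c>S18; S16-a>S19; S16-b>S20; S16-c>S21; S17-a>S7; S17-b>S17; S17-c>S18; S18-a>S19; S18-b>S20; S18-c>S21; S19-a>S14; S19-b>S15; S19-c>S16; S20-a>S7; S20-b>S17; S20-c>S18; S21-a>S19; S21-b>S20; S21-c>S21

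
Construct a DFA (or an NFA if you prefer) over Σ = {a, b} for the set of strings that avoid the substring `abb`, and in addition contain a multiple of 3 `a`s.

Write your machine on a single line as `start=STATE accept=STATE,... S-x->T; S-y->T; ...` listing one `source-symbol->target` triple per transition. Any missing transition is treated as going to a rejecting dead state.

Build one automaton per condition and run them in lockstep. One (4 states) tracks partial matches of the forbidden pattern `abb`; the other (3 states) tracks the count of `a`s modulo 3. Each combined state is a pair, one component from each; accept when both components accept. Minimizing collapses redundant product states.
        a   b  
>* S0   S1  S0 
   S1   S2  S3 
   S2   S4  S5 
   S3   S2  S6 
 * S4   S1  S7 
   S5   S4  S6 
   S6   S6  S6 
 * S7   S1  S6 
(> = start, * = accepting)

start=S0; accept=S0,S4,S7; S0-a->S1; S0-b->S0; S1-a->S2; S1-b->S3; S2-a->S4; S2-b->S5; S3-a->S2; S3-b->S6; S4-a->S1; S4-b->S7; S5-a->S4; S5-b->S6; S6-a->S6; S6-b->S6; S7-a->S1; S7-b->S6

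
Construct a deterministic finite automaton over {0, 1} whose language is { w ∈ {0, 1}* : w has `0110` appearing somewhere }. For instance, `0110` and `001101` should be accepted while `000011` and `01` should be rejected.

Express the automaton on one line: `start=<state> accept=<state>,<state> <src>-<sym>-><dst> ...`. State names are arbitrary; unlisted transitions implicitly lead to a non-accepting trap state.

start=A accept=E A-0->B A-1->A B-0->B B-1->C C-0->B C-1->D D-0->E D-1->A E-0->E E-1->E

Track how much of `0110` has been matched so far: state A is no progress, E is the absorbing accept state reached once `0110` has occurred. Intermediate states record partial matches; on a mismatch, fall back to the longest reusable overlap.
With 5 states:
       0  1 
>  A   B  A 
   B   B  C 
   C   B  D 
   D   E  A 
 * E   E  E 
(> = start, * = accepting)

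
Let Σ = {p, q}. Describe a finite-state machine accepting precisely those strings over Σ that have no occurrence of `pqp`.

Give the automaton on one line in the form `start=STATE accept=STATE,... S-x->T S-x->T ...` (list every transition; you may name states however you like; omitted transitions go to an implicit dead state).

Track partial matches of the forbidden pattern `pqp`. State S3 is a dead state reached once `pqp` has occurred; every other state accepts. S0 means no part of `pqp` is currently matched.
A 4-state machine:
        p   q  
>* S0   S1  S0 
 * S1   S1  S2 
 * S2   S3  S0 
   S3   S3  S3 
(> = start, * = accepting)

start=S0 accept=S0,S1,S2 S0-p->S1 S0-q->S0 S1-p->S1 S1-q->S2 S2-p->S3 S2-q->S0 S3-p->S3 S3-q->S3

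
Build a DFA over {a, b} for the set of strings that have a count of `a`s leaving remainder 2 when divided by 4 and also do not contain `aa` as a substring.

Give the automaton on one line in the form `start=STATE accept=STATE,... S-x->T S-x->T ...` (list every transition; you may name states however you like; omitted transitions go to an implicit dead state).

start=q0 accept=q4,q5 q0-a->q1 q0-b->q0 q1-a->q2 q1-b->q3 q2-a->q2 q2-b->q2 q3-a->q4 q3-b->q3 q4-a->q2 q4-b->q5 q5-a->q6 q5-b->q5 q6-a->q2 q6-b->q7 q7-a->q8 q7-b->q7 q8-a->q2 q8-b->q0

Run two small machines in parallel and take their product. The first has 4 states tracking the count of `a`s modulo 4; the second has 3 states tracking partial matches of the forbidden pattern `aa`. A product state is a pair (one from each), accepting exactly when both do. Minimizing collapses redundant product states.
        a   b  
>  q0   q1  q0 
   q1   q2  q3 
   q2   q2  q2 
   q3   q4  q3 
 * q4   q2  q5 
 * q5   q6  q5 
   q6   q2  q7 
   q7   q8  q7 
   q8   q2  q0 
(> = start, * = accepting)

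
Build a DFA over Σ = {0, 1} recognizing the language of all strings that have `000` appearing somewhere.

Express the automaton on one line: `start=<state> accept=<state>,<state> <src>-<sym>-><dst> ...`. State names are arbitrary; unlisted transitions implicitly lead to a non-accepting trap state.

start=A accept=D A-0->B A-1->A B-0->C B-1->A C-0->D C-1->A D-0->D D-1->D

States A..C record the length of the longest prefix of `000` that matches the current input suffix. Reaching D means `000` has been seen, and we stay there forever. Accept from D.
       0  1 
>  A   B  A 
   B   C  A 
   C   D  A 
 * D   D  D 
(> = start, * = accepting)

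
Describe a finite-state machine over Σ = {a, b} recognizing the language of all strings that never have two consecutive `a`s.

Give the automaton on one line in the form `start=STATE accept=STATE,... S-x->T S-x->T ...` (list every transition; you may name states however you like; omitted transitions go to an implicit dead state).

start=S0 accept=S0,S1 S0-a->S1 S0-b->S0 S1-a->S2 S1-b->S0 S2-a->S2 S2-b->S2

Track partial matches of the forbidden pattern `aa`. State S2 is a dead state reached once `aa` has occurred; every other state accepts. S0 means no part of `aa` is currently matched.
        a   b  
>* S0   S1  S0 
 * S1   S2  S0 
   S2   S2  S2 
(> = start, * = accepting)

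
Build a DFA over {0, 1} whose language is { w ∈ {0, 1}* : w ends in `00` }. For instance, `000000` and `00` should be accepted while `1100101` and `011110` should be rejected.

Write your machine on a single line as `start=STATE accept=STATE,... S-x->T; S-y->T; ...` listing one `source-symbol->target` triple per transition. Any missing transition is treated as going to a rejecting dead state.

start=A; accept=C; A-0->B; A-1->A; B-0->C; B-1->A; C-0->C; C-1->A

Let each state record the length of the longest suffix of the input read so far that is also a prefix of `00`. B means the last symbol is `0`; C means the last 2 symbols are `00`. Accept only at C, where the string currently ends in `00`.
3 states suffice.
       0  1 
>  A   B  A 
   B   C  A 
 * C   C  A 
(> = start, * = accepting)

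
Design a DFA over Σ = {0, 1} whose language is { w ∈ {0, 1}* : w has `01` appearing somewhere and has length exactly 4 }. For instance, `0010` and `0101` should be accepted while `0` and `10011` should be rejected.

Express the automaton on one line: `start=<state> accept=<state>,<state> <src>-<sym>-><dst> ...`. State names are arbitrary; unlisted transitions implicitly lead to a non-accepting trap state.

start=s0 accept=s9 s0-0->s1 s0-1->s2 s1-0->s3 s1-1->s4 s2-0->s3 s2-1->s5 s3-0->s6 s3-1->s7 s4-0->s7 s4-1->s7 s5-0->s6 s5-1->s8 s6-0->s8 s6-1->s9 s7-0->s9 s7-1->s9 s8-0->s8 s8-1->s8 s9-0->s8 s9-1->s8

Handle the two conditions separately and then intersect. One (3 states) tracks whether and how much of `01` has been seen; the other (6 states) tracks the input length, saturating at 5. Each combined state is a pair, one component from each; accept when both components accept. Equivalent product states are then merged.
        0   1  
>  s0   s1  s2 
   s1   s3  s4 
   s2   s3  s5 
   s3   s6  s7 
   s4   s7  s7 
   s5   s6  s8 
   s6   s8  s9 
   s7   s9  s9 
   s8   s8  s8 
 * s9   s8  s8 
(> = start, * = accepting)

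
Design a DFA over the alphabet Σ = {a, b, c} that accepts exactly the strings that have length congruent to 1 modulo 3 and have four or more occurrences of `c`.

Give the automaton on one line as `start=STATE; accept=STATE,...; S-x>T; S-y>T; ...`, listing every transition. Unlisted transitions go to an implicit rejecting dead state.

Handle the two conditions separately and then intersect. One (3 states) tracks the input length modulo 3; the other (6 states) tracks the count of `c`s, saturating at 5. Each combined state is a pair, one component from each; accept when both components accept. After merging equivalent states the machine shrinks.
A 15-state machine:
          a    b    c  
>  q0     q1   q1   q2 
   q1     q3   q3   q4 
   q2     q4   q4   q5 
   q3     q0   q0   q6 
   q4     q6   q6   q7 
   q5     q7   q7   q8 
   q6     q2   q2   q9 
   q7     q9   q9  q10 
   q8    q10  q10  q11 
   q9     q5   q5  q12 
   q10   q12  q12  q13 
 * q11   q13  q13  q13 
   q12    q8   q8  q14 
   q13   q14  q14  q14 
   q14   q11  q11  q11 
(> = start, * = accepting)

start=q0; accept=q11; q0-a>q1; q0-b>q1; q0-c>q2; q1-a>q3; q1-b>q3; q1-c>q4; q2-a>q4; q2-b>q4; q2-c>q5; q3-a>q0; q3-b>q0; q3-c>q6; q4-a>q6; q4-b>q6; q4-c>q7; q5-a>q7; q5-b>q7; q5-c>q8; q6-a>q2; q6-b>q2; q6-c>q9; q7-a>q9; q7-b>q9; q7-c>q10; q8-a>q10; q8-b>q10; q8-c>q11; q9-a>q5; q9-b>q5; q9-c>q12; q10-a>q12; q10-b>q12; q10-c>q13; q11-a>q13; q11-b>q13; q11-c>q13; q12-a>q8; q12-b>q8; q12-c>q14; q13-a>q14; q13-b>q14; q13-c>q14; q14-a>q11; q14-b>q11; q14-c>q11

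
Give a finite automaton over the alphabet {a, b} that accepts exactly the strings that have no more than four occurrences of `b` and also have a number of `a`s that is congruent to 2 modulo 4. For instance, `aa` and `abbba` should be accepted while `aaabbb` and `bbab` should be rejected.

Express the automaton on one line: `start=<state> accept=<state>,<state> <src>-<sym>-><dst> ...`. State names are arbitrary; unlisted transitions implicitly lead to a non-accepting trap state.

Handle the two conditions separately and then intersect. One (6 states) tracks the count of `b`s, saturating at 5; the other (4 states) tracks the count of `a`s modulo 4. Each combined state is a pair, one component from each; accept when both components accept. Equivalent product states are then merged.
With 21 states:
          a    b  
>  s0     s1   s2 
   s1     s3   s4 
   s2     s4   s5 
 * s3     s6   s7 
   s4     s7   s8 
   s5     s8   s9 
   s6     s0  s10 
 * s7    s10  s11 
   s8    s11  s12 
   s9    s12  s13 
   s10    s2  s14 
 * s11   s14  s15 
   s12   s15  s16 
   s13   s16  s17 
   s14    s5  s18 
 * s15   s18  s19 
   s16   s19  s17 
   s17   s17  s17 
   s18    s9  s20 
 * s19   s20  s17 
   s20   s13  s17 
(> = start, * = accepting)

start=s0 accept=s3,s7,s11,s15,s19 s0-a->s1 s0-b->s2 s1-a->s3 s1-b->s4 s2-a->s4 s2-b->s5 s3-a->s6 s3-b->s7 s4-a->s7 s4-b->s8 s5-a->s8 s5-b->s9 s6-a->s0 s6-b->s10 s7-a->s10 s7-b->s11 s8-a->s11 s8-b->s12 s9-a->s12 s9-b->s13 s10-a->s2 s10-b->s14 s11-a->s14 s11-b->s15 s12-a->s15 s12-b->s16 s13-a->s16 s13-b->s17 s14-a->s5 s14-b->s18 s15-a->s18 s15-b->s19 s16-a->s19 s16-b->s17 s17-a->s17 s17-b->s17 s18-a->s9 s18-b->s20 s19-a->s20 s19-b->s17 s20-a->s13 s20-b->s17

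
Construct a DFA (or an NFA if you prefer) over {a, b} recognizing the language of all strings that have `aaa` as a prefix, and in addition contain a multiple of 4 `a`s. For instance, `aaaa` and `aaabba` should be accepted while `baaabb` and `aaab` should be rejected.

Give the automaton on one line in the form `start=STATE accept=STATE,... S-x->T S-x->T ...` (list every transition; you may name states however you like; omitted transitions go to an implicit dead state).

Build one automaton per condition and run them in lockstep. The first has 5 states tracking whether the input so far still matches the prefix `aaa`; the second has 4 states tracking the count of `a`s modulo 4. A product state is a pair (one from each), accepting exactly when both do. Minimizing collapses redundant product states.
An 8-state machine:
        a   b  
>  q0   q1  q2 
   q1   q3  q2 
   q2   q2  q2 
   q3   q4  q2 
   q4   q5  q4 
 * q5   q6  q5 
   q6   q7  q6 
   q7   q4  q7 
(> = start, * = accepting)

start=q0 accept=q5 q0-a->q1 q0-b->q2 q1-a->q3 q1-b->q2 q2-a->q2 q2-b->q2 q3-a->q4 q3-b->q2 q4-a->q5 q4-b->q4 q5-a->q6 q5-b->q5 q6-a->q7 q6-b->q6 q7-a->q4 q7-b->q7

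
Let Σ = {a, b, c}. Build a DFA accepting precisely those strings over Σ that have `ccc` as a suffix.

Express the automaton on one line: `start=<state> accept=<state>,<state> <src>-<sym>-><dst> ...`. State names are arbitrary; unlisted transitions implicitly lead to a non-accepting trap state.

start=q0 accept=q3 q0-a->q0 q0-b->q0 q0-c->q1 q1-a->q0 q1-b->q0 q1-c->q2 q2-a->q0 q2-b->q0 q2-c->q3 q3-a->q0 q3-b->q0 q3-c->q3

Remember how much of `ccc` the current input suffix matches. State q0 means no match yet; q1 means the last symbol is `c`; q2 means the last 2 symbols are `cc`; q3 means the last 3 symbols are `ccc`. Only q3 accepts. On a mismatch, fall back to the longest proper suffix that is still a prefix of `ccc`.
4 states suffice.
        a   b   c  
>  q0   q0  q0  q1 
   q1   q0  q0  q2 
   q2   q0  q0  q3 
 * q3   q0  q0  q3 
(> = start, * = accepting)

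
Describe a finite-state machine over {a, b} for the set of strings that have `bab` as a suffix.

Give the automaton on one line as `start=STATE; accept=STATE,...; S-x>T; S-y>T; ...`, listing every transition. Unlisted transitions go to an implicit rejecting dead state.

start=s0; accept=s3; s0-a>s0; s0-b>s1; s1-a>s2; s1-b>s1; s2-a>s0; s2-b>s3; s3-a>s2; s3-b>s1

Let each state record the length of the longest suffix of the input read so far that is also a prefix of `bab`. s1 means the last symbol is `b`; s2 means the last 2 symbols are `ba`; s3 means the last 3 symbols are `bab`. Accept only at s3, where the string currently ends in `bab`.
4 states suffice.
        a   b  
>  s0   s0  s1 
   s1   s2  s1 
   s2   s0  s3 
 * s3   s2  s1 
(> = start, * = accepting)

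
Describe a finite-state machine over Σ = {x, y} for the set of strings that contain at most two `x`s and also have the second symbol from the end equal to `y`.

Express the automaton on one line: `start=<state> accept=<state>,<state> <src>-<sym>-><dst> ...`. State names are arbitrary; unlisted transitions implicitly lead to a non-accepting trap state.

start=q0 accept=q5,q6,q9,q10,q11 q0-x->q1 q0-y->q2 q1-x->q3 q1-y->q4 q2-x->q5 q2-y->q6 q3-x->q7 q3-y->q8 q4-x->q9 q4-y->q10 q5-x->q3 q5-y->q4 q6-x->q5 q6-y->q6 q7-x->q7 q7-y->q7 q8-x->q7 q8-y->q11 q9-x->q7 q9-y->q8 q10-x->q9 q10-y->q10 q11-x->q7 q11-y->q11

Handle the two conditions separately and then intersect. The first has 4 states tracking the count of `x`s, saturating at 3; the second has 7 states tracking the last 2 symbols read. A product state is a pair (one from each), accepting exactly when both do. After merging equivalent states the machine shrinks.
12 states suffice.
          x    y  
>  q0     q1   q2 
   q1     q3   q4 
   q2     q5   q6 
   q3     q7   q8 
   q4     q9  q10 
 * q5     q3   q4 
 * q6     q5   q6 
   q7     q7   q7 
   q8     q7  q11 
 * q9     q7   q8 
 * q10    q9  q10 
 * q11    q7  q11 
(> = start, * = accepting)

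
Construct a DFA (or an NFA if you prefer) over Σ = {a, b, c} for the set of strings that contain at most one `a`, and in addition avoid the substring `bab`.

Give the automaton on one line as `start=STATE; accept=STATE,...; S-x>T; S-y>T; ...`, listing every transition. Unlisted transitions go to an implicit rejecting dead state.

start=s0; accept=s0,s1,s2,s4,s5; s0-a>s1; s0-b>s2; s0-c>s0; s1-a>s3; s1-b>s4; s1-c>s1; s2-a>s5; s2-b>s2; s2-c>s0; s3-a>s3; s3-b>s6; s3-c>s3; s4-a>s7; s4-b>s4; s4-c>s1; s5-a>s3; s5-b>s8; s5-c>s1; s6-a>s7; s6-b>s6; s6-c>s3; s7-a>s3; s7-b>s9; s7-c>s3; s8-a>s9; s8-b>s8; s8-c>s8; s9-a>s9; s9-b>s9; s9-c>s9

Run two small machines in parallel and take their product. One (3 states) tracks the count of `a`s, saturating at 2; the other (4 states) tracks partial matches of the forbidden pattern `bab`. Each combined state is a pair, one component from each; accept when both components accept.
With 10 states:
        a   b   c  
>* s0   s1  s2  s0 
 * s1   s3  s4  s1 
 * s2   s5  s2  s0 
   s3   s3  s6  s3 
 * s4   s7  s4  s1 
 * s5   s3  s8  s1 
   s6   s7  s6  s3 
   s7   s3  s9  s3 
   s8   s9  s8  s8 
   s9   s9  s9  s9 
(> = start, * = accepting)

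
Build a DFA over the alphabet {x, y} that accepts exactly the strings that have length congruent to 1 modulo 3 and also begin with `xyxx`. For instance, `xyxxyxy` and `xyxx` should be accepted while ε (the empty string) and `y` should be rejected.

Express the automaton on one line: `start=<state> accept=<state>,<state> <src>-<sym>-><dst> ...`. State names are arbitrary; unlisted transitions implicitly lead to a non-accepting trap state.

start=q0 accept=q5 q0-x->q1 q0-y->q2 q1-x->q2 q1-y->q3 q2-x->q2 q2-y->q2 q3-x->q4 q3-y->q2 q4-x->q5 q4-y->q2 q5-x->q6 q5-y->q6 q6-x->q7 q6-y->q7 q7-x->q5 q7-y->q5

Handle the two conditions separately and then intersect. The first has 3 states tracking the input length modulo 3; the second has 6 states tracking whether the input so far still matches the prefix `xyxx`. A product state is a pair (one from each), accepting exactly when both do. Equivalent product states are then merged.
An 8-state machine:
        x   y  
>  q0   q1  q2 
   q1   q2  q3 
   q2   q2  q2 
   q3   q4  q2 
   q4   q5  q2 
 * q5   q6  q6 
   q6   q7  q7 
   q7   q5  q5 
(> = start, * = accepting)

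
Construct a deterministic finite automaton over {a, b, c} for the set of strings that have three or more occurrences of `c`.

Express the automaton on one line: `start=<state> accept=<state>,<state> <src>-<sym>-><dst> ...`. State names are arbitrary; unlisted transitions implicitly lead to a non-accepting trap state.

start=S0 accept=S3,S4 S0-a->S0 S0-b->S0 S0-c->S1 S1-a->S1 S1-b->S1 S1-c->S2 S2-a->S2 S2-b->S2 S2-c->S3 S3-a->S3 S3-b->S3 S3-c->S4 S4-a->S4 S4-b->S4 S4-c->S4

Only the number of `c`s matters, and only up to 4. Make a chain S0 → S1 → S2 → S3 → S4 advanced by each `c` (with S4 absorbing); every other symbol self-loops. The accepting set is {S3, S4}.
With 5 states:
        a   b   c  
>  S0   S0  S0  S1 
   S1   S1  S1  S2 
   S2   S2  S2  S3 
 * S3   S3  S3  S4 
 * S4   S4  S4  S4 
(> = start, * = accepting)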